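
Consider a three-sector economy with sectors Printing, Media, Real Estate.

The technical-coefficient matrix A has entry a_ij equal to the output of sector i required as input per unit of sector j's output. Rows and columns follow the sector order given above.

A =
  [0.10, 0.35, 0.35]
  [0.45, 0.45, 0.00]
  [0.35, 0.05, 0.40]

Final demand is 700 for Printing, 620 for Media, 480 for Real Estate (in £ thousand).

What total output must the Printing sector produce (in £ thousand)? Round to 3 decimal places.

x_P = 3649.902

I − A =
  [   0.90    -0.35    -0.35]
  [  -0.45     0.55     0.00]
  [  -0.35    -0.05     0.60]
Cofactors of I−A, C_ij = (−1)^(i+j)·(minor ij) (rows/columns in the sector order above):
  C_11 = (0.55)(0.60) − (0.00)(-0.05) = 0.3300
  C_12 = −[(-0.45)(0.60) − (0.00)(-0.35)] = 0.2700
  C_13 = (-0.45)(-0.05) − (0.55)(-0.35) = 0.2150
  C_21 = −[(-0.35)(0.60) − (-0.35)(-0.05)] = 0.2275
  C_22 = (0.90)(0.60) − (-0.35)(-0.35) = 0.4175
  C_23 = −[(0.90)(-0.05) − (-0.35)(-0.35)] = 0.1675
  C_31 = (-0.35)(0.00) − (-0.35)(0.55) = 0.1925
  C_32 = −[(0.90)(0.00) − (-0.35)(-0.45)] = 0.1575
  C_33 = (0.90)(0.55) − (-0.35)(-0.45) = 0.3375
det(I−A) = Σ_j (I−A)_1j·C_1j = (0.90)(0.3300) + (-0.35)(0.2700) + (-0.35)(0.2150) = 0.12725
adj(I−A) = Cᵀ =
  [ 0.3300   0.2275   0.1925]
  [ 0.2700   0.4175   0.1575]
  [ 0.2150   0.1675   0.3375]
(I − A)⁻¹ = adj(I−A) / det(I−A) ≈
  [   2.5933     1.7878     1.5128]
  [   2.1218     3.2809     1.2377]
  [   1.6896     1.3163     2.6523]
x = (I − A)⁻¹ d = adj(I−A)·d / det(I−A), with det(I−A) = 0.12725:
  x_P = (0.3300·700 + 0.2275·620 + 0.1925·480) / 0.12725 = 464.45 / 0.12725 ≈ 3649.902
  x_M = (0.2700·700 + 0.4175·620 + 0.1575·480) / 0.12725 = 523.45 / 0.12725 ≈ 4113.556
  x_R = (0.2150·700 + 0.1675·620 + 0.3375·480) / 0.12725 = 416.35 / 0.12725 ≈ 3271.906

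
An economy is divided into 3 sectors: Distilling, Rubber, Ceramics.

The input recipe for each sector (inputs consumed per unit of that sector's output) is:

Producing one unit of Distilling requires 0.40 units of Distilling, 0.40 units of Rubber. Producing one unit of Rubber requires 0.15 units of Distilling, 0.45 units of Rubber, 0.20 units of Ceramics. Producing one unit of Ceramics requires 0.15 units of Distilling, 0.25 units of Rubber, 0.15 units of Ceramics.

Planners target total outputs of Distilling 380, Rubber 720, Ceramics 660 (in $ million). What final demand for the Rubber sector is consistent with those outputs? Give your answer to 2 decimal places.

I − A =
  [   0.60    -0.15    -0.15]
  [  -0.40     0.55    -0.25]
  [   0.00    -0.20     0.85]
d = (I − A) x:
  d_1 = (+0.60)·380 + (-0.15)·720 + (-0.15)·660 = 21.00
  d_2 = (-0.40)·380 + (+0.55)·720 + (-0.25)·660 = 79.00
  d_3 = (+0.00)·380 + (-0.20)·720 + (+0.85)·660 = 417.00

d_2 = 79.00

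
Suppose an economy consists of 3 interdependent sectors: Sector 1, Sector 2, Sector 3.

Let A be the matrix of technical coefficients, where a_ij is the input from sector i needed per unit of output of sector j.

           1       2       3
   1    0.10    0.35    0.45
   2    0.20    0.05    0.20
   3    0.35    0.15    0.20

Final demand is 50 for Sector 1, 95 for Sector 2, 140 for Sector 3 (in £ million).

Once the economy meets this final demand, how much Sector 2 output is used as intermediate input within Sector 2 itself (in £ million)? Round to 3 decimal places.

z_22 = 12.427

I − A =
  [   0.90    -0.35    -0.45]
  [  -0.20     0.95    -0.20]
  [  -0.35    -0.15     0.80]
Cofactors of I−A, C_ij = (−1)^(i+j)·(minor ij) (rows/columns in the sector order above):
  C_11 = (0.95)(0.80) − (-0.20)(-0.15) = 0.7300
  C_12 = −[(-0.20)(0.80) − (-0.20)(-0.35)] = 0.2300
  C_13 = (-0.20)(-0.15) − (0.95)(-0.35) = 0.3625
  C_21 = −[(-0.35)(0.80) − (-0.45)(-0.15)] = 0.3475
  C_22 = (0.90)(0.80) − (-0.45)(-0.35) = 0.5625
  C_23 = −[(0.90)(-0.15) − (-0.35)(-0.35)] = 0.2575
  C_31 = (-0.35)(-0.20) − (-0.45)(0.95) = 0.4975
  C_32 = −[(0.90)(-0.20) − (-0.45)(-0.20)] = 0.2700
  C_33 = (0.90)(0.95) − (-0.35)(-0.20) = 0.7850
det(I−A) = Σ_j (I−A)_1j·C_1j = (0.90)(0.7300) + (-0.35)(0.2300) + (-0.45)(0.3625) = 0.413375
adj(I−A) = Cᵀ =
  [ 0.7300   0.3475   0.4975]
  [ 0.2300   0.5625   0.2700]
  [ 0.3625   0.2575   0.7850]
(I − A)⁻¹ = adj(I−A) / det(I−A) ≈
  [   1.7660     0.8406     1.2035]
  [   0.5564     1.3607     0.6532]
  [   0.8769     0.6229     1.8990]
First solve x = (I − A)⁻¹ d = adj(I−A)·d / det(I−A); in particular x_2 = (0.2300·50 + 0.5625·95 + 0.2700·140) / 0.413375 = 102.7375 / 0.413375 ≈ 248.53341.
Intermediate flow from 2 to 2: z_22 = a_22 · x_2 = 0.05 × 102.7375 / 0.413375 = 5.136875 / 0.413375 ≈ 12.427.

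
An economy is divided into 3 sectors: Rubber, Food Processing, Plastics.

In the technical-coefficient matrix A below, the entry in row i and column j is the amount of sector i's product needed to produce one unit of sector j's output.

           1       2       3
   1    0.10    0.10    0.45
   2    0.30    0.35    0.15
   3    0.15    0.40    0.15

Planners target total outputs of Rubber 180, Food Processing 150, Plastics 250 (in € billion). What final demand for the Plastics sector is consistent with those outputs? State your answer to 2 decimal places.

d_3 = 125.50

I − A =
  [   0.90    -0.10    -0.45]
  [  -0.30     0.65    -0.15]
  [  -0.15    -0.40     0.85]
d = (I − A) x:
  d_1 = (+0.90)·180 + (-0.10)·150 + (-0.45)·250 = 34.50
  d_2 = (-0.30)·180 + (+0.65)·150 + (-0.15)·250 = 6.00
  d_3 = (-0.15)·180 + (-0.40)·150 + (+0.85)·250 = 125.50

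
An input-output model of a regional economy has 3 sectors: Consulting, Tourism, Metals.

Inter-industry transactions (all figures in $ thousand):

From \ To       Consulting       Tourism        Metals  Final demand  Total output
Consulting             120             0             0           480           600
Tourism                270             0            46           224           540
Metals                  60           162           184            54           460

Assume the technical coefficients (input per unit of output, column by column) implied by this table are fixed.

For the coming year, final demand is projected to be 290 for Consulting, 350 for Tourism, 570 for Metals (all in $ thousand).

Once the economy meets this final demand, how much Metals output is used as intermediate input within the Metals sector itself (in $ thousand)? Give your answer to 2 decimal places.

Technical coefficients a_ij = z_ij / X_j:
  a_11 = 120/600 = 0.20, a_21 = 270/600 = 0.45, a_31 = 60/600 = 0.10
  a_12 = 0/540 = 0.00, a_22 = 0/540 = 0.00, a_32 = 162/540 = 0.30
  a_13 = 0/460 = 0.00, a_23 = 46/460 = 0.10, a_33 = 184/460 = 0.40
I − A =
  [   0.80     0.00     0.00]
  [  -0.45     1.00    -0.10]
  [  -0.10    -0.30     0.60]
Cofactors of I−A, C_ij = (−1)^(i+j)·(minor ij) (rows/columns in the sector order above):
  C_11 = (1.00)(0.60) − (-0.10)(-0.30) = 0.5700
  C_12 = −[(-0.45)(0.60) − (-0.10)(-0.10)] = 0.2800
  C_13 = (-0.45)(-0.30) − (1.00)(-0.10) = 0.2350
  C_21 = −[(0.00)(0.60) − (0.00)(-0.30)] = 0.0000
  C_22 = (0.80)(0.60) − (0.00)(-0.10) = 0.4800
  C_23 = −[(0.80)(-0.30) − (0.00)(-0.10)] = 0.2400
  C_31 = (0.00)(-0.10) − (0.00)(1.00) = 0.0000
  C_32 = −[(0.80)(-0.10) − (0.00)(-0.45)] = 0.0800
  C_33 = (0.80)(1.00) − (0.00)(-0.45) = 0.8000
det(I−A) = Σ_j (I−A)_1j·C_1j = (0.80)(0.5700) + (0.00)(0.2800) + (0.00)(0.2350) = 0.4560
adj(I−A) = Cᵀ =
  [ 0.5700   0.0000   0.0000]
  [ 0.2800   0.4800   0.0800]
  [ 0.2350   0.2400   0.8000]
(I − A)⁻¹ = adj(I−A) / det(I−A) ≈
  [   1.2500     0.0000     0.0000]
  [   0.6140     1.0526     0.1754]
  [   0.5154     0.5263     1.7544]
First solve x = (I − A)⁻¹ d = adj(I−A)·d / det(I−A); in particular x_3 = (0.2350·290 + 0.2400·350 + 0.8000·570) / 0.4560 = 608.15 / 0.4560 ≈ 1333.6623.
Intermediate flow from 3 to 3: z_33 = a_33 · x_3 = 0.40 × 608.15 / 0.4560 = 243.26 / 0.4560 ≈ 533.46.

z_33 = 533.46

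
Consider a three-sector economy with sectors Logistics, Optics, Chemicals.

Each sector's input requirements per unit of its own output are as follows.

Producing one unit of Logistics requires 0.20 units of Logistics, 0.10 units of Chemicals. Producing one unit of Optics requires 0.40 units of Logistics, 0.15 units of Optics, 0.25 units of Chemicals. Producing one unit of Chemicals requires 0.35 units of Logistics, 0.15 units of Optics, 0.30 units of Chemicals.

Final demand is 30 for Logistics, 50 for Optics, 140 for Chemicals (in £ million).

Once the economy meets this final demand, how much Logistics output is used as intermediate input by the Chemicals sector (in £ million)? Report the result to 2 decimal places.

I − A =
  [   0.80    -0.40    -0.35]
  [   0.00     0.85    -0.15]
  [  -0.10    -0.25     0.70]
Cofactors of I−A, C_ij = (−1)^(i+j)·(minor ij) (rows/columns in the sector order above):
  C_11 = (0.85)(0.70) − (-0.15)(-0.25) = 0.5575
  C_12 = −[(0.00)(0.70) − (-0.15)(-0.10)] = 0.0150
  C_13 = (0.00)(-0.25) − (0.85)(-0.10) = 0.0850
  C_21 = −[(-0.40)(0.70) − (-0.35)(-0.25)] = 0.3675
  C_22 = (0.80)(0.70) − (-0.35)(-0.10) = 0.5250
  C_23 = −[(0.80)(-0.25) − (-0.40)(-0.10)] = 0.2400
  C_31 = (-0.40)(-0.15) − (-0.35)(0.85) = 0.3575
  C_32 = −[(0.80)(-0.15) − (-0.35)(0.00)] = 0.1200
  C_33 = (0.80)(0.85) − (-0.40)(0.00) = 0.6800
det(I−A) = Σ_j (I−A)_1j·C_1j = (0.80)(0.5575) + (-0.40)(0.0150) + (-0.35)(0.0850) = 0.41025
adj(I−A) = Cᵀ =
  [ 0.5575   0.3675   0.3575]
  [ 0.0150   0.5250   0.1200]
  [ 0.0850   0.2400   0.6800]
(I − A)⁻¹ = adj(I−A) / det(I−A) ≈
  [   1.3589     0.8958     0.8714]
  [   0.0366     1.2797     0.2925]
  [   0.2072     0.5850     1.6575]
First solve x = (I − A)⁻¹ d = adj(I−A)·d / det(I−A); in particular x_C = (0.0850·30 + 0.2400·50 + 0.6800·140) / 0.41025 = 109.75 / 0.41025 ≈ 267.5198.
Intermediate flow from L to C: z_LC = a_LC · x_C = 0.35 × 109.75 / 0.41025 = 38.4125 / 0.41025 ≈ 93.63.

z_LC = 93.63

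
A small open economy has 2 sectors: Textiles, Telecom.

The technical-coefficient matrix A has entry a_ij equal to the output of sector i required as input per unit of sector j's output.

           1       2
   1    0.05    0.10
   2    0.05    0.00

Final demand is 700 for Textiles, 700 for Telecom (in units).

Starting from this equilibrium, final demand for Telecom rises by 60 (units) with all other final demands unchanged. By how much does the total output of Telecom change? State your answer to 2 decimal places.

Δx_2 = 60.32

I − A =
  [   0.95    -0.10]
  [  -0.05     1.00]
det(I−A) = (0.95)(1.00) − (-0.10)(-0.05) = 0.9450
adj(I−A) = [[1.00, 0.10], [0.05, 0.95]]
(I − A)⁻¹ = adj(I−A) / det(I−A) ≈
  [   1.0582     0.1058]
  [   0.0529     1.0053]
Δx = (I − A)⁻¹ Δd with Δd having +60 in the Telecom component and 0 elsewhere.
So Δx_2 = L_22 · (+60), where L_22 = adj(I−A)_22 / det(I−A) = 0.95 / 0.9450.
Δx_2 = 0.95 × (+60) / 0.9450 = 57.00 / 0.9450 ≈ 60.32.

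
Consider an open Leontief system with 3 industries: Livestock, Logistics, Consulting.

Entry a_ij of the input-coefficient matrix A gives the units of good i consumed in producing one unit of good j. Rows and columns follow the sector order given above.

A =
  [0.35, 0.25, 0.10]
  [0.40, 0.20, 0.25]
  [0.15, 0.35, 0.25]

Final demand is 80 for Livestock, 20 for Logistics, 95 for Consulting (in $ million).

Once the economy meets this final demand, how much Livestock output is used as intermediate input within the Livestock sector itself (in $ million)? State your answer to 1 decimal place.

z_11 = 92.7

I − A =
  [   0.65    -0.25    -0.10]
  [  -0.40     0.80    -0.25]
  [  -0.15    -0.35     0.75]
Cofactors of I−A, C_ij = (−1)^(i+j)·(minor ij) (rows/columns in the sector order above):
  C_11 = (0.80)(0.75) − (-0.25)(-0.35) = 0.5125
  C_12 = −[(-0.40)(0.75) − (-0.25)(-0.15)] = 0.3375
  C_13 = (-0.40)(-0.35) − (0.80)(-0.15) = 0.2600
  C_21 = −[(-0.25)(0.75) − (-0.10)(-0.35)] = 0.2225
  C_22 = (0.65)(0.75) − (-0.10)(-0.15) = 0.4725
  C_23 = −[(0.65)(-0.35) − (-0.25)(-0.15)] = 0.2650
  C_31 = (-0.25)(-0.25) − (-0.10)(0.80) = 0.1425
  C_32 = −[(0.65)(-0.25) − (-0.10)(-0.40)] = 0.2025
  C_33 = (0.65)(0.80) − (-0.25)(-0.40) = 0.4200
det(I−A) = Σ_j (I−A)_1j·C_1j = (0.65)(0.5125) + (-0.25)(0.3375) + (-0.10)(0.2600) = 0.22275
adj(I−A) = Cᵀ =
  [ 0.5125   0.2225   0.1425]
  [ 0.3375   0.4725   0.2025]
  [ 0.2600   0.2650   0.4200]
(I − A)⁻¹ = adj(I−A) / det(I−A) ≈
  [   2.3008     0.9989     0.6397]
  [   1.5152     2.1212     0.9091]
  [   1.1672     1.1897     1.8855]
First solve x = (I − A)⁻¹ d = adj(I−A)·d / det(I−A); in particular x_1 = (0.5125·80 + 0.2225·20 + 0.1425·95) / 0.22275 = 58.9875 / 0.22275 ≈ 264.815.
Intermediate flow from 1 to 1: z_11 = a_11 · x_1 = 0.35 × 58.9875 / 0.22275 = 20.645625 / 0.22275 ≈ 92.7.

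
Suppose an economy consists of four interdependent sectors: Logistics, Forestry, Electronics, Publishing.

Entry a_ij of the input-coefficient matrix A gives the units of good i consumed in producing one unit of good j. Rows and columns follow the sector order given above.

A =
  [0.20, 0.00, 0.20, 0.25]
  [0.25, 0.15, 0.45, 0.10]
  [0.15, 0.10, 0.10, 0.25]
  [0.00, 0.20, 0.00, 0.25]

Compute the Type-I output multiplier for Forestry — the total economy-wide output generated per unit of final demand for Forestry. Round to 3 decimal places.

I − A =
  [   0.80     0.00    -0.20    -0.25]
  [  -0.25     0.85    -0.45    -0.10]
  [  -0.15    -0.10     0.90    -0.25]
  [   0.00    -0.20     0.00     0.75]
Compute the cofactors C_ij = (−1)^(i+j)·(3×3 minor ij) of I−A; the adjugate is their transpose:
adj(I−A) = Cᵀ =
  [ 0.499500   0.070000   0.146000   0.224500]
  [ 0.219375   0.517500   0.307500   0.244625]
  [ 0.123875   0.107500   0.481500   0.216125]
  [ 0.058500   0.138000   0.082000   0.545500]
det(I−A) = Σ_j (I−A)_1j·C_1j = (0.80)(0.499500) + (0.00)(0.219375) + (-0.20)(0.123875) + (-0.25)(0.058500) = 0.3602
(I − A)⁻¹ = adj(I−A) / det(I−A) ≈
  [   1.3867     0.1943     0.4053     0.6233]
  [   0.6090     1.4367     0.8537     0.6791]
  [   0.3439     0.2984     1.3368     0.6000]
  [   0.1624     0.3831     0.2277     1.5144]
The output multiplier for sector j is the column-j sum of the Leontief inverse (I − A)⁻¹ = adj(I−A) / det(I−A).
Column F of adj(I−A): (0.070000, 0.517500, 0.107500, 0.138000); det(I−A) = 0.3602.
m_F = (0.070000 + 0.517500 + 0.107500 + 0.138000) / 0.3602 = 0.833 / 0.3602 ≈ 2.313.

m_F = 2.313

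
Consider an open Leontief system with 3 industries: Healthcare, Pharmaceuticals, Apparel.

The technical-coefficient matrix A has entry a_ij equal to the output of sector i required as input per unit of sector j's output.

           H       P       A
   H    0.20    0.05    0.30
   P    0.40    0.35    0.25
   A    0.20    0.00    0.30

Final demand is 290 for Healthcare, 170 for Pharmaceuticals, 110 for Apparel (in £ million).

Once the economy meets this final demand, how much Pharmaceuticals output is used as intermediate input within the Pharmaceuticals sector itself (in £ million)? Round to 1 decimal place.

z_PP = 244.9

I − A =
  [   0.80    -0.05    -0.30]
  [  -0.40     0.65    -0.25]
  [  -0.20     0.00     0.70]
Cofactors of I−A, C_ij = (−1)^(i+j)·(minor ij) (rows/columns in the sector order above):
  C_11 = (0.65)(0.70) − (-0.25)(0.00) = 0.4550
  C_12 = −[(-0.40)(0.70) − (-0.25)(-0.20)] = 0.3300
  C_13 = (-0.40)(0.00) − (0.65)(-0.20) = 0.1300
  C_21 = −[(-0.05)(0.70) − (-0.30)(0.00)] = 0.0350
  C_22 = (0.80)(0.70) − (-0.30)(-0.20) = 0.5000
  C_23 = −[(0.80)(0.00) − (-0.05)(-0.20)] = 0.0100
  C_31 = (-0.05)(-0.25) − (-0.30)(0.65) = 0.2075
  C_32 = −[(0.80)(-0.25) − (-0.30)(-0.40)] = 0.3200
  C_33 = (0.80)(0.65) − (-0.05)(-0.40) = 0.5000
det(I−A) = Σ_j (I−A)_1j·C_1j = (0.80)(0.4550) + (-0.05)(0.3300) + (-0.30)(0.1300) = 0.3085
adj(I−A) = Cᵀ =
  [ 0.4550   0.0350   0.2075]
  [ 0.3300   0.5000   0.3200]
  [ 0.1300   0.0100   0.5000]
(I − A)⁻¹ = adj(I−A) / det(I−A) ≈
  [   1.4749     0.1135     0.6726]
  [   1.0697     1.6207     1.0373]
  [   0.4214     0.0324     1.6207]
First solve x = (I − A)⁻¹ d = adj(I−A)·d / det(I−A); in particular x_P = (0.3300·290 + 0.5000·170 + 0.3200·110) / 0.3085 = 215.90 / 0.3085 ≈ 699.838.
Intermediate flow from P to P: z_PP = a_PP · x_P = 0.35 × 215.90 / 0.3085 = 75.565 / 0.3085 ≈ 244.9.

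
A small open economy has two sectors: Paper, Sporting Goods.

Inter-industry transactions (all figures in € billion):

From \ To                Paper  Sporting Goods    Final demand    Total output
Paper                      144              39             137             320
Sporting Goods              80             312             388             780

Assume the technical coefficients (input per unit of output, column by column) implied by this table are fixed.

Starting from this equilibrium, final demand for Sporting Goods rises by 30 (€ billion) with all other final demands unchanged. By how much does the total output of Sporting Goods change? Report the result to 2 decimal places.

Technical coefficients a_ij = z_ij / X_j:
  a_11 = 144/320 = 0.45, a_21 = 80/320 = 0.25
  a_12 = 39/780 = 0.05, a_22 = 312/780 = 0.40
I − A =
  [   0.55    -0.05]
  [  -0.25     0.60]
det(I−A) = (0.55)(0.60) − (-0.05)(-0.25) = 0.3175
adj(I−A) = [[0.60, 0.05], [0.25, 0.55]]
(I − A)⁻¹ = adj(I−A) / det(I−A) ≈
  [   1.8898     0.1575]
  [   0.7874     1.7323]
Δx = (I − A)⁻¹ Δd with Δd having +30 in the Sporting Goods component and 0 elsewhere.
So Δx_2 = L_22 · (+30), where L_22 = adj(I−A)_22 / det(I−A) = 0.55 / 0.3175.
Δx_2 = 0.55 × (+30) / 0.3175 = 16.50 / 0.3175 ≈ 51.97.

Δx_2 = 51.97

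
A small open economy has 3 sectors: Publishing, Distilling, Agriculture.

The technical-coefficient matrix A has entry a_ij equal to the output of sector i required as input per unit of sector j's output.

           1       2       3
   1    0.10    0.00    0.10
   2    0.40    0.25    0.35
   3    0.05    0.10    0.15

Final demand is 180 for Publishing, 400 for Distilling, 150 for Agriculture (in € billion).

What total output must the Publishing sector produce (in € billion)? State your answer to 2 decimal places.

x_1 = 231.43

I − A =
  [   0.90     0.00    -0.10]
  [  -0.40     0.75    -0.35]
  [  -0.05    -0.10     0.85]
Cofactors of I−A, C_ij = (−1)^(i+j)·(minor ij) (rows/columns in the sector order above):
  C_11 = (0.75)(0.85) − (-0.35)(-0.10) = 0.6025
  C_12 = −[(-0.40)(0.85) − (-0.35)(-0.05)] = 0.3575
  C_13 = (-0.40)(-0.10) − (0.75)(-0.05) = 0.0775
  C_21 = −[(0.00)(0.85) − (-0.10)(-0.10)] = 0.0100
  C_22 = (0.90)(0.85) − (-0.10)(-0.05) = 0.7600
  C_23 = −[(0.90)(-0.10) − (0.00)(-0.05)] = 0.0900
  C_31 = (0.00)(-0.35) − (-0.10)(0.75) = 0.0750
  C_32 = −[(0.90)(-0.35) − (-0.10)(-0.40)] = 0.3550
  C_33 = (0.90)(0.75) − (0.00)(-0.40) = 0.6750
det(I−A) = Σ_j (I−A)_1j·C_1j = (0.90)(0.6025) + (0.00)(0.3575) + (-0.10)(0.0775) = 0.5345
adj(I−A) = Cᵀ =
  [ 0.6025   0.0100   0.0750]
  [ 0.3575   0.7600   0.3550]
  [ 0.0775   0.0900   0.6750]
(I − A)⁻¹ = adj(I−A) / det(I−A) ≈
  [   1.1272     0.0187     0.1403]
  [   0.6688     1.4219     0.6642]
  [   0.1450     0.1684     1.2629]
x = (I − A)⁻¹ d = adj(I−A)·d / det(I−A), with det(I−A) = 0.5345:
  x_1 = (0.6025·180 + 0.0100·400 + 0.0750·150) / 0.5345 = 123.70 / 0.5345 ≈ 231.43
  x_2 = (0.3575·180 + 0.7600·400 + 0.3550·150) / 0.5345 = 421.60 / 0.5345 ≈ 788.77
  x_3 = (0.0775·180 + 0.0900·400 + 0.6750·150) / 0.5345 = 151.20 / 0.5345 ≈ 282.88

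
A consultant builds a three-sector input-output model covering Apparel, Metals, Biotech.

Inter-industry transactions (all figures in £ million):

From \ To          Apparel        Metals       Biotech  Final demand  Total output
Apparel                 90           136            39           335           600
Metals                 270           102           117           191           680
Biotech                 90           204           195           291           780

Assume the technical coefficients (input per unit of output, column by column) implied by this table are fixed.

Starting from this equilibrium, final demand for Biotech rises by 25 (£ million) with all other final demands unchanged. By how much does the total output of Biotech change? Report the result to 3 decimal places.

Technical coefficients a_ij = z_ij / X_j:
  a_AA = 90/600 = 0.15, a_MA = 270/600 = 0.45, a_BA = 90/600 = 0.15
  a_AM = 136/680 = 0.20, a_MM = 102/680 = 0.15, a_BM = 204/680 = 0.30
  a_AB = 39/780 = 0.05, a_MB = 117/780 = 0.15, a_BB = 195/780 = 0.25
I − A =
  [   0.85    -0.20    -0.05]
  [  -0.45     0.85    -0.15]
  [  -0.15    -0.30     0.75]
Cofactors of I−A, C_ij = (−1)^(i+j)·(minor ij) (rows/columns in the sector order above):
  C_11 = (0.85)(0.75) − (-0.15)(-0.30) = 0.5925
  C_12 = −[(-0.45)(0.75) − (-0.15)(-0.15)] = 0.3600
  C_13 = (-0.45)(-0.30) − (0.85)(-0.15) = 0.2625
  C_21 = −[(-0.20)(0.75) − (-0.05)(-0.30)] = 0.1650
  C_22 = (0.85)(0.75) − (-0.05)(-0.15) = 0.6300
  C_23 = −[(0.85)(-0.30) − (-0.20)(-0.15)] = 0.2850
  C_31 = (-0.20)(-0.15) − (-0.05)(0.85) = 0.0725
  C_32 = −[(0.85)(-0.15) − (-0.05)(-0.45)] = 0.1500
  C_33 = (0.85)(0.85) − (-0.20)(-0.45) = 0.6325
det(I−A) = Σ_j (I−A)_1j·C_1j = (0.85)(0.5925) + (-0.20)(0.3600) + (-0.05)(0.2625) = 0.4185
adj(I−A) = Cᵀ =
  [ 0.5925   0.1650   0.0725]
  [ 0.3600   0.6300   0.1500]
  [ 0.2625   0.2850   0.6325]
(I − A)⁻¹ = adj(I−A) / det(I−A) ≈
  [   1.4158     0.3943     0.1732]
  [   0.8602     1.5054     0.3584]
  [   0.6272     0.6810     1.5114]
Δx = (I − A)⁻¹ Δd with Δd having +25 in the Biotech component and 0 elsewhere.
So Δx_B = L_BB · (+25), where L_BB = adj(I−A)_BB / det(I−A) = 0.6325 / 0.4185.
Δx_B = 0.6325 × (+25) / 0.4185 = 15.8125 / 0.4185 ≈ 37.784.

Δx_B = 37.784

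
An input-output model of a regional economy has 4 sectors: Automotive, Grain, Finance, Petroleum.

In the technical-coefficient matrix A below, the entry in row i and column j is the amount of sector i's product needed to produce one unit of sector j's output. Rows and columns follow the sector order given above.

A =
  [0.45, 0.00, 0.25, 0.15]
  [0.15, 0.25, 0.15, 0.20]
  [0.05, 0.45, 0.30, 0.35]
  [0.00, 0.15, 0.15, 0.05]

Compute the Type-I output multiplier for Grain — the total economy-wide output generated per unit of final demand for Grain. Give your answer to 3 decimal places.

m_2 = 5.090

I − A =
  [   0.55     0.00    -0.25    -0.15]
  [  -0.15     0.75    -0.15    -0.20]
  [  -0.05    -0.45     0.70    -0.35]
  [   0.00    -0.15    -0.15     0.95]
Compute the cofactors C_ij = (−1)^(i+j)·(3×3 minor ij) of I−A; the adjugate is their transpose:
adj(I−A) = Cᵀ =
  [ 0.352875   0.145875   0.190875   0.156750]
  [ 0.100500   0.323875   0.133875   0.133375]
  [ 0.106125   0.265125   0.372000   0.209625]
  [ 0.032625   0.093000   0.079875   0.225375]
det(I−A) = Σ_j (I−A)_1j·C_1j = (0.55)(0.352875) + (0.00)(0.100500) + (-0.25)(0.106125) + (-0.15)(0.032625) = 0.16265625
(I − A)⁻¹ = adj(I−A) / det(I−A) ≈
  [   2.1695     0.8968     1.1735     0.9637]
  [   0.6179     1.9912     0.8231     0.8200]
  [   0.6524     1.6300     2.2870     1.2888]
  [   0.2006     0.5718     0.4911     1.3856]
The output multiplier for sector j is the column-j sum of the Leontief inverse (I − A)⁻¹ = adj(I−A) / det(I−A).
Column 2 of adj(I−A): (0.145875, 0.323875, 0.265125, 0.093000); det(I−A) = 0.16265625.
m_2 = (0.145875 + 0.323875 + 0.265125 + 0.093000) / 0.16265625 = 0.827875 / 0.16265625 ≈ 5.090.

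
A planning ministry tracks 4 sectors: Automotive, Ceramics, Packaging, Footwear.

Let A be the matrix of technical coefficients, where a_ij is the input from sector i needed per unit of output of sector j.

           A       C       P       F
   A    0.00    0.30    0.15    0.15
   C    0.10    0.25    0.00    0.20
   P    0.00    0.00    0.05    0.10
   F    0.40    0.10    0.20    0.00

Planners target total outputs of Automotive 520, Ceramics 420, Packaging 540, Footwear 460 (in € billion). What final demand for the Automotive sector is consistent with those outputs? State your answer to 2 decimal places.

I − A =
  [   1.00    -0.30    -0.15    -0.15]
  [  -0.10     0.75     0.00    -0.20]
  [   0.00     0.00     0.95    -0.10]
  [  -0.40    -0.10    -0.20     1.00]
d = (I − A) x:
  d_A = (+1.00)·520 + (-0.30)·420 + (-0.15)·540 + (-0.15)·460 = 244.00
  d_C = (-0.10)·520 + (+0.75)·420 + (+0.00)·540 + (-0.20)·460 = 171.00
  d_P = (+0.00)·520 + (+0.00)·420 + (+0.95)·540 + (-0.10)·460 = 467.00
  d_F = (-0.40)·520 + (-0.10)·420 + (-0.20)·540 + (+1.00)·460 = 102.00

d_A = 244.00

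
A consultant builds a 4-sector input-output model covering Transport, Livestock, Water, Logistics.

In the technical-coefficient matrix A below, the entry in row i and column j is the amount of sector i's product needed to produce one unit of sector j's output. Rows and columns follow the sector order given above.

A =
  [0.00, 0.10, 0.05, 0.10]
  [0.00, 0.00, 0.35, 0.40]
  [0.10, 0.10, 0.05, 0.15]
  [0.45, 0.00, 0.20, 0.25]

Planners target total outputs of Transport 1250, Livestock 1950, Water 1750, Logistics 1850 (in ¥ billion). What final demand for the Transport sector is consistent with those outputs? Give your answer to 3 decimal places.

d_1 = 782.500

I − A =
  [   1.00    -0.10    -0.05    -0.10]
  [   0.00     1.00    -0.35    -0.40]
  [  -0.10    -0.10     0.95    -0.15]
  [  -0.45     0.00    -0.20     0.75]
d = (I − A) x:
  d_1 = (+1.00)·1250 + (-0.10)·1950 + (-0.05)·1750 + (-0.10)·1850 = 782.500
  d_2 = (+0.00)·1250 + (+1.00)·1950 + (-0.35)·1750 + (-0.40)·1850 = 597.500
  d_3 = (-0.10)·1250 + (-0.10)·1950 + (+0.95)·1750 + (-0.15)·1850 = 1065.000
  d_4 = (-0.45)·1250 + (+0.00)·1950 + (-0.20)·1750 + (+0.75)·1850 = 475.000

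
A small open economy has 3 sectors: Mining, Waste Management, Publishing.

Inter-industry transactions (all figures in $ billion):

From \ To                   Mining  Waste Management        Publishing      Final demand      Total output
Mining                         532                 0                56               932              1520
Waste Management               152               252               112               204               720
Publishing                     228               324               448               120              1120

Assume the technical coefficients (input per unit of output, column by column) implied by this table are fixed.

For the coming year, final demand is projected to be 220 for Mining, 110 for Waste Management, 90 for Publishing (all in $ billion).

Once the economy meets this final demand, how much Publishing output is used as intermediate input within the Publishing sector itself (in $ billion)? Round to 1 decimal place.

z_PP = 187.1

Technical coefficients a_ij = z_ij / X_j:
  a_MM = 532/1520 = 0.35, a_WM = 152/1520 = 0.10, a_PM = 228/1520 = 0.15
  a_MW = 0/720 = 0.00, a_WW = 252/720 = 0.35, a_PW = 324/720 = 0.45
  a_MP = 56/1120 = 0.05, a_WP = 112/1120 = 0.10, a_PP = 448/1120 = 0.40
I − A =
  [   0.65     0.00    -0.05]
  [  -0.10     0.65    -0.10]
  [  -0.15    -0.45     0.60]
Cofactors of I−A, C_ij = (−1)^(i+j)·(minor ij) (rows/columns in the sector order above):
  C_11 = (0.65)(0.60) − (-0.10)(-0.45) = 0.3450
  C_12 = −[(-0.10)(0.60) − (-0.10)(-0.15)] = 0.0750
  C_13 = (-0.10)(-0.45) − (0.65)(-0.15) = 0.1425
  C_21 = −[(0.00)(0.60) − (-0.05)(-0.45)] = 0.0225
  C_22 = (0.65)(0.60) − (-0.05)(-0.15) = 0.3825
  C_23 = −[(0.65)(-0.45) − (0.00)(-0.15)] = 0.2925
  C_31 = (0.00)(-0.10) − (-0.05)(0.65) = 0.0325
  C_32 = −[(0.65)(-0.10) − (-0.05)(-0.10)] = 0.0700
  C_33 = (0.65)(0.65) − (0.00)(-0.10) = 0.4225
det(I−A) = Σ_j (I−A)_1j·C_1j = (0.65)(0.3450) + (0.00)(0.0750) + (-0.05)(0.1425) = 0.217125
adj(I−A) = Cᵀ =
  [ 0.3450   0.0225   0.0325]
  [ 0.0750   0.3825   0.0700]
  [ 0.1425   0.2925   0.4225]
(I − A)⁻¹ = adj(I−A) / det(I−A) ≈
  [   1.5889     0.1036     0.1497]
  [   0.3454     1.7617     0.3224]
  [   0.6563     1.3472     1.9459]
First solve x = (I − A)⁻¹ d = adj(I−A)·d / det(I−A); in particular x_P = (0.1425·220 + 0.2925·110 + 0.4225·90) / 0.217125 = 101.55 / 0.217125 ≈ 467.703.
Intermediate flow from P to P: z_PP = a_PP · x_P = 0.40 × 101.55 / 0.217125 = 40.62 / 0.217125 ≈ 187.1.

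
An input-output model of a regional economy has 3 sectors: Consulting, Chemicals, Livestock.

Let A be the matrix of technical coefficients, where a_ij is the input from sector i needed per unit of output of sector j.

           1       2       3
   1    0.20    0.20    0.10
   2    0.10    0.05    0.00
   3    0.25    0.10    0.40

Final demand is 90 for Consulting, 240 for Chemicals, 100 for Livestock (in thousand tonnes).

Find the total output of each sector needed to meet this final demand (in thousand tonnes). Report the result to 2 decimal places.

x_1 = 219.44, x_2 = 275.73, x_3 = 304.05

I − A =
  [   0.80    -0.20    -0.10]
  [  -0.10     0.95     0.00]
  [  -0.25    -0.10     0.60]
Cofactors of I−A, C_ij = (−1)^(i+j)·(minor ij) (rows/columns in the sector order above):
  C_11 = (0.95)(0.60) − (0.00)(-0.10) = 0.5700
  C_12 = −[(-0.10)(0.60) − (0.00)(-0.25)] = 0.0600
  C_13 = (-0.10)(-0.10) − (0.95)(-0.25) = 0.2475
  C_21 = −[(-0.20)(0.60) − (-0.10)(-0.10)] = 0.1300
  C_22 = (0.80)(0.60) − (-0.10)(-0.25) = 0.4550
  C_23 = −[(0.80)(-0.10) − (-0.20)(-0.25)] = 0.1300
  C_31 = (-0.20)(0.00) − (-0.10)(0.95) = 0.0950
  C_32 = −[(0.80)(0.00) − (-0.10)(-0.10)] = 0.0100
  C_33 = (0.80)(0.95) − (-0.20)(-0.10) = 0.7400
det(I−A) = Σ_j (I−A)_1j·C_1j = (0.80)(0.5700) + (-0.20)(0.0600) + (-0.10)(0.2475) = 0.41925
adj(I−A) = Cᵀ =
  [ 0.5700   0.1300   0.0950]
  [ 0.0600   0.4550   0.0100]
  [ 0.2475   0.1300   0.7400]
(I − A)⁻¹ = adj(I−A) / det(I−A) ≈
  [   1.3596     0.3101     0.2266]
  [   0.1431     1.0853     0.0239]
  [   0.5903     0.3101     1.7651]
x = (I − A)⁻¹ d = adj(I−A)·d / det(I−A), with det(I−A) = 0.41925:
  x_1 = (0.5700·90 + 0.1300·240 + 0.0950·100) / 0.41925 = 92.00 / 0.41925 ≈ 219.44
  x_2 = (0.0600·90 + 0.4550·240 + 0.0100·100) / 0.41925 = 115.60 / 0.41925 ≈ 275.73
  x_3 = (0.2475·90 + 0.1300·240 + 0.7400·100) / 0.41925 = 127.475 / 0.41925 ≈ 304.05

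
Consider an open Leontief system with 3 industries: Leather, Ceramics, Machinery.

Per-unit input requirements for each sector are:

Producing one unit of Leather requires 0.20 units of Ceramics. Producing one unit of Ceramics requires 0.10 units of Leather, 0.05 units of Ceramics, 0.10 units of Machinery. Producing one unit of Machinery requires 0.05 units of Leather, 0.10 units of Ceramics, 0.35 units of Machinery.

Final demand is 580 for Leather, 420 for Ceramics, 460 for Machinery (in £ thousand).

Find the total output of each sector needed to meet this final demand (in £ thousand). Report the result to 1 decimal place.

I − A =
  [   1.00    -0.10    -0.05]
  [  -0.20     0.95    -0.10]
  [   0.00    -0.10     0.65]
Cofactors of I−A, C_ij = (−1)^(i+j)·(minor ij) (rows/columns in the sector order above):
  C_11 = (0.95)(0.65) − (-0.10)(-0.10) = 0.6075
  C_12 = −[(-0.20)(0.65) − (-0.10)(0.00)] = 0.1300
  C_13 = (-0.20)(-0.10) − (0.95)(0.00) = 0.0200
  C_21 = −[(-0.10)(0.65) − (-0.05)(-0.10)] = 0.0700
  C_22 = (1.00)(0.65) − (-0.05)(0.00) = 0.6500
  C_23 = −[(1.00)(-0.10) − (-0.10)(0.00)] = 0.1000
  C_31 = (-0.10)(-0.10) − (-0.05)(0.95) = 0.0575
  C_32 = −[(1.00)(-0.10) − (-0.05)(-0.20)] = 0.1100
  C_33 = (1.00)(0.95) − (-0.10)(-0.20) = 0.9300
det(I−A) = Σ_j (I−A)_1j·C_1j = (1.00)(0.6075) + (-0.10)(0.1300) + (-0.05)(0.0200) = 0.5935
adj(I−A) = Cᵀ =
  [ 0.6075   0.0700   0.0575]
  [ 0.1300   0.6500   0.1100]
  [ 0.0200   0.1000   0.9300]
(I − A)⁻¹ = adj(I−A) / det(I−A) ≈
  [   1.0236     0.1179     0.0969]
  [   0.2190     1.0952     0.1853]
  [   0.0337     0.1685     1.5670]
x = (I − A)⁻¹ d = adj(I−A)·d / det(I−A), with det(I−A) = 0.5935:
  x_L = (0.6075·580 + 0.0700·420 + 0.0575·460) / 0.5935 = 408.20 / 0.5935 ≈ 687.8
  x_C = (0.1300·580 + 0.6500·420 + 0.1100·460) / 0.5935 = 399.00 / 0.5935 ≈ 672.3
  x_M = (0.0200·580 + 0.1000·420 + 0.9300·460) / 0.5935 = 481.40 / 0.5935 ≈ 811.1

x_L = 687.8, x_C = 672.3, x_M = 811.1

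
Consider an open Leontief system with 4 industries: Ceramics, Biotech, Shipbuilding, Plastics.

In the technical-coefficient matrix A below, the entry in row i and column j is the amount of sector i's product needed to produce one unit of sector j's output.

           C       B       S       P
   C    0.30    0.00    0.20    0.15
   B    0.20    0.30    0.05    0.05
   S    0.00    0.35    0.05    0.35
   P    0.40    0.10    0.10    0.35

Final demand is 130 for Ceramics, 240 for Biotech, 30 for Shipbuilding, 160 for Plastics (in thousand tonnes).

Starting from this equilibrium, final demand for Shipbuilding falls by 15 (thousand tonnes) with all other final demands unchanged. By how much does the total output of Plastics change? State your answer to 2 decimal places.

I − A =
  [   0.70     0.00    -0.20    -0.15]
  [  -0.20     0.70    -0.05    -0.05]
  [   0.00    -0.35     0.95    -0.35]
  [  -0.40    -0.10    -0.10     0.65]
Compute the cofactors C_ij = (−1)^(i+j)·(3×3 minor ij) of I−A; the adjugate is their transpose:
adj(I−A) = Cᵀ =
  [ 0.388125   0.072000   0.101250   0.149625]
  [ 0.142500   0.322750   0.056250   0.088000]
  [ 0.157500   0.162750   0.270000   0.194250]
  [ 0.285000   0.119000   0.112500   0.439250]
det(I−A) = Σ_j (I−A)_1j·C_1j = (0.70)(0.388125) + (0.00)(0.142500) + (-0.20)(0.157500) + (-0.15)(0.285000) = 0.1974375
(I − A)⁻¹ = adj(I−A) / det(I−A) ≈
  [   1.9658     0.3647     0.5128     0.7578]
  [   0.7217     1.6347     0.2849     0.4457]
  [   0.7977     0.8243     1.3675     0.9839]
  [   1.4435     0.6027     0.5698     2.2248]
Δx = (I − A)⁻¹ Δd with Δd having -15 in the Shipbuilding component and 0 elsewhere.
So Δx_P = L_PS · (-15), where L_PS = adj(I−A)_PS / det(I−A) = 0.112500 / 0.1974375.
Δx_P = 0.112500 × (-15) / 0.1974375 = -1.6875 / 0.1974375 ≈ -8.55.

Δx_P = -8.55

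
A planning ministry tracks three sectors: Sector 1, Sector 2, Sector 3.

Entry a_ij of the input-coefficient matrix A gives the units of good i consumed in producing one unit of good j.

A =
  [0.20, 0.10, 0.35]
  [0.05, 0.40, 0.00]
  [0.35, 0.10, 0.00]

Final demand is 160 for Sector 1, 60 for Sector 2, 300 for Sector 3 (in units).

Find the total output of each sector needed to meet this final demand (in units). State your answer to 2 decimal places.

x_1 = 418.01, x_2 = 134.83, x_3 = 459.79

I − A =
  [   0.80    -0.10    -0.35]
  [  -0.05     0.60     0.00]
  [  -0.35    -0.10     1.00]
Cofactors of I−A, C_ij = (−1)^(i+j)·(minor ij) (rows/columns in the sector order above):
  C_11 = (0.60)(1.00) − (0.00)(-0.10) = 0.6000
  C_12 = −[(-0.05)(1.00) − (0.00)(-0.35)] = 0.0500
  C_13 = (-0.05)(-0.10) − (0.60)(-0.35) = 0.2150
  C_21 = −[(-0.10)(1.00) − (-0.35)(-0.10)] = 0.1350
  C_22 = (0.80)(1.00) − (-0.35)(-0.35) = 0.6775
  C_23 = −[(0.80)(-0.10) − (-0.10)(-0.35)] = 0.1150
  C_31 = (-0.10)(0.00) − (-0.35)(0.60) = 0.2100
  C_32 = −[(0.80)(0.00) − (-0.35)(-0.05)] = 0.0175
  C_33 = (0.80)(0.60) − (-0.10)(-0.05) = 0.4750
det(I−A) = Σ_j (I−A)_1j·C_1j = (0.80)(0.6000) + (-0.10)(0.0500) + (-0.35)(0.2150) = 0.39975
adj(I−A) = Cᵀ =
  [ 0.6000   0.1350   0.2100]
  [ 0.0500   0.6775   0.0175]
  [ 0.2150   0.1150   0.4750]
(I − A)⁻¹ = adj(I−A) / det(I−A) ≈
  [   1.5009     0.3377     0.5253]
  [   0.1251     1.6948     0.0438]
  [   0.5378     0.2877     1.1882]
x = (I − A)⁻¹ d = adj(I−A)·d / det(I−A), with det(I−A) = 0.39975:
  x_1 = (0.6000·160 + 0.1350·60 + 0.2100·300) / 0.39975 = 167.10 / 0.39975 ≈ 418.01
  x_2 = (0.0500·160 + 0.6775·60 + 0.0175·300) / 0.39975 = 53.90 / 0.39975 ≈ 134.83
  x_3 = (0.2150·160 + 0.1150·60 + 0.4750·300) / 0.39975 = 183.80 / 0.39975 ≈ 459.79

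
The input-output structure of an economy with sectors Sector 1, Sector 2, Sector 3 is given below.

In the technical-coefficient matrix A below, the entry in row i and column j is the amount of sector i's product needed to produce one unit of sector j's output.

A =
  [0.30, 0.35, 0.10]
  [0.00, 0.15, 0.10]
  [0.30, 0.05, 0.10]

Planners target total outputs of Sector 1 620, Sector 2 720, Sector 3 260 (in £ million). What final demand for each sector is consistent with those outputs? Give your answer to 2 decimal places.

d_1 = 156.00, d_2 = 586.00, d_3 = 12.00

I − A =
  [   0.70    -0.35    -0.10]
  [   0.00     0.85    -0.10]
  [  -0.30    -0.05     0.90]
d = (I − A) x:
  d_1 = (+0.70)·620 + (-0.35)·720 + (-0.10)·260 = 156.00
  d_2 = (+0.00)·620 + (+0.85)·720 + (-0.10)·260 = 586.00
  d_3 = (-0.30)·620 + (-0.05)·720 + (+0.90)·260 = 12.00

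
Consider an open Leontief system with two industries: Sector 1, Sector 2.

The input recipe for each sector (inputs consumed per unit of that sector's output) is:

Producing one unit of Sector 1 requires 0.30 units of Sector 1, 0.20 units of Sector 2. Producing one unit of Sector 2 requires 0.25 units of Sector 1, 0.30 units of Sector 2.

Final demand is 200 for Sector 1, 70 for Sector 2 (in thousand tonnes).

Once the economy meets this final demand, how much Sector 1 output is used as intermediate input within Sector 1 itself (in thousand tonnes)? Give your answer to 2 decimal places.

I − A =
  [   0.70    -0.25]
  [  -0.20     0.70]
det(I−A) = (0.70)(0.70) − (-0.25)(-0.20) = 0.4400
adj(I−A) = [[0.70, 0.25], [0.20, 0.70]]
(I − A)⁻¹ = adj(I−A) / det(I−A) ≈
  [   1.5909     0.5682]
  [   0.4545     1.5909]
First solve x = (I − A)⁻¹ d = adj(I−A)·d / det(I−A); in particular x_1 = (0.70·200 + 0.25·70) / 0.4400 = 157.50 / 0.4400 ≈ 357.9545.
Intermediate flow from 1 to 1: z_11 = a_11 · x_1 = 0.30 × 157.50 / 0.4400 = 47.25 / 0.4400 ≈ 107.39.

z_11 = 107.39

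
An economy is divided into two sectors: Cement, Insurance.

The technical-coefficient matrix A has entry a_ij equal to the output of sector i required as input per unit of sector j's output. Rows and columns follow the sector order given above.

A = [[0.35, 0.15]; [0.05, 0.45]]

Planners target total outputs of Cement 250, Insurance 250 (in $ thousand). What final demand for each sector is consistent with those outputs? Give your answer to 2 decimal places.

d_1 = 125.00, d_2 = 125.00

I − A =
  [   0.65    -0.15]
  [  -0.05     0.55]
d = (I − A) x:
  d_1 = (+0.65)·250 + (-0.15)·250 = 125.00
  d_2 = (-0.05)·250 + (+0.55)·250 = 125.00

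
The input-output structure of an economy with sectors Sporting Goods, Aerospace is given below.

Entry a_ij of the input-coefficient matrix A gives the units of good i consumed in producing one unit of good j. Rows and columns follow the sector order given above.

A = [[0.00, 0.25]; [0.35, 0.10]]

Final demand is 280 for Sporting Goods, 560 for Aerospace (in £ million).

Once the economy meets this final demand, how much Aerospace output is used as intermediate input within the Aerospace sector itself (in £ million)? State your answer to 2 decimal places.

z_AA = 80.98

I − A =
  [   1.00    -0.25]
  [  -0.35     0.90]
det(I−A) = (1.00)(0.90) − (-0.25)(-0.35) = 0.8125
adj(I−A) = [[0.90, 0.25], [0.35, 1.00]]
(I − A)⁻¹ = adj(I−A) / det(I−A) ≈
  [   1.1077     0.3077]
  [   0.4308     1.2308]
First solve x = (I − A)⁻¹ d = adj(I−A)·d / det(I−A); in particular x_A = (0.35·280 + 1.00·560) / 0.8125 = 658.00 / 0.8125 ≈ 809.8462.
Intermediate flow from A to A: z_AA = a_AA · x_A = 0.10 × 658.00 / 0.8125 = 65.80 / 0.8125 ≈ 80.98.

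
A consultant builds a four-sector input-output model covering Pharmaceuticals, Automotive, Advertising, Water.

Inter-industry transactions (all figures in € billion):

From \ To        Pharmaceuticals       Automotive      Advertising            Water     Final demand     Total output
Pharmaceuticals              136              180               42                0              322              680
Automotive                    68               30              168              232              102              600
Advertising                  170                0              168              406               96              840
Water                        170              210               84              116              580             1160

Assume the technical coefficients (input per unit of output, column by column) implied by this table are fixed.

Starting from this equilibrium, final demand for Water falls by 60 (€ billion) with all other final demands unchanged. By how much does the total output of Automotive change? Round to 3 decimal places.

Technical coefficients a_ij = z_ij / X_j:
  a_11 = 136/680 = 0.20, a_21 = 68/680 = 0.10, a_31 = 170/680 = 0.25, a_41 = 170/680 = 0.25
  a_12 = 180/600 = 0.30, a_22 = 30/600 = 0.05, a_32 = 0/600 = 0.00, a_42 = 210/600 = 0.35
  a_13 = 42/840 = 0.05, a_23 = 168/840 = 0.20, a_33 = 168/840 = 0.20, a_43 = 84/840 = 0.10
  a_14 = 0/1160 = 0.00, a_24 = 232/1160 = 0.20, a_34 = 406/1160 = 0.35, a_44 = 116/1160 = 0.10
I − A =
  [   0.80    -0.30    -0.05     0.00]
  [  -0.10     0.95    -0.20    -0.20]
  [  -0.25     0.00     0.80    -0.35]
  [  -0.25    -0.35    -0.10     0.90]
Compute the cofactors C_ij = (−1)^(i+j)·(3×3 minor ij) of I−A; the adjugate is their transpose:
adj(I−A) = Cᵀ =
  [ 0.570250   0.211625   0.099250   0.085625]
  [ 0.176000   0.532375   0.167000   0.183250]
  [ 0.291625   0.191750   0.586000   0.270500]
  [ 0.259250   0.287125   0.157625   0.557125]
det(I−A) = Σ_j (I−A)_1j·C_1j = (0.80)(0.570250) + (-0.30)(0.176000) + (-0.05)(0.291625) + (0.00)(0.259250) = 0.38881875
(I − A)⁻¹ = adj(I−A) / det(I−A) ≈
  [   1.4666     0.5443     0.2553     0.2202]
  [   0.4527     1.3692     0.4295     0.4713]
  [   0.7500     0.4932     1.5071     0.6957]
  [   0.6668     0.7385     0.4054     1.4329]
Δx = (I − A)⁻¹ Δd with Δd having -60 in the Water component and 0 elsewhere.
So Δx_2 = L_24 · (-60), where L_24 = adj(I−A)_24 / det(I−A) = 0.183250 / 0.38881875.
Δx_2 = 0.183250 × (-60) / 0.38881875 = -10.995 / 0.38881875 ≈ -28.278.

Δx_2 = -28.278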